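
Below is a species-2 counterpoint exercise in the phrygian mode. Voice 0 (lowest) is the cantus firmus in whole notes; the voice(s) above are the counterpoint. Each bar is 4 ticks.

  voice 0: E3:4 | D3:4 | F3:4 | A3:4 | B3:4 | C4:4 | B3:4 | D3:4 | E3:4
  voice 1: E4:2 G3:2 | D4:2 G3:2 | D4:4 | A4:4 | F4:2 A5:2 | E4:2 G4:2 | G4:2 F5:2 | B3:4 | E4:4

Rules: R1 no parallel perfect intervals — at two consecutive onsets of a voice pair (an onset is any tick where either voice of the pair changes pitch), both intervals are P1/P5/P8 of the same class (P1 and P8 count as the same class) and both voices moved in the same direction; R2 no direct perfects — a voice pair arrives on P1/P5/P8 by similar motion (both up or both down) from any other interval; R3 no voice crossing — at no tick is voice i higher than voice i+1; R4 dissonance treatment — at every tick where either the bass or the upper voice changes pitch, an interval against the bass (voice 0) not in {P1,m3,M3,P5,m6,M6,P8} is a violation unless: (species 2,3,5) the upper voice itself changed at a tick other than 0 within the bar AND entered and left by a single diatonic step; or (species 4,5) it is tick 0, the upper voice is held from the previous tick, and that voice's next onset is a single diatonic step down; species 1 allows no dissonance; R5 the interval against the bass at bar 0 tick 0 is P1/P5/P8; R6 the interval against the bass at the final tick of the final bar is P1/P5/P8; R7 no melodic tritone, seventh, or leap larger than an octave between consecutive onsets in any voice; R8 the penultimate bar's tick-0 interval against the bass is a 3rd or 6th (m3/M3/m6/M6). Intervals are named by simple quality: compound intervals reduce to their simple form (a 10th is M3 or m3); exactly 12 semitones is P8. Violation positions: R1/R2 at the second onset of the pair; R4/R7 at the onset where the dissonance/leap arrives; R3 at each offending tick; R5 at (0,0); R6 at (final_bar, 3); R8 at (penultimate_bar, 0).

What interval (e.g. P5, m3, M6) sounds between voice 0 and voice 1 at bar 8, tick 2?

voice 0=E3 voice 1=E4 -> P8

P8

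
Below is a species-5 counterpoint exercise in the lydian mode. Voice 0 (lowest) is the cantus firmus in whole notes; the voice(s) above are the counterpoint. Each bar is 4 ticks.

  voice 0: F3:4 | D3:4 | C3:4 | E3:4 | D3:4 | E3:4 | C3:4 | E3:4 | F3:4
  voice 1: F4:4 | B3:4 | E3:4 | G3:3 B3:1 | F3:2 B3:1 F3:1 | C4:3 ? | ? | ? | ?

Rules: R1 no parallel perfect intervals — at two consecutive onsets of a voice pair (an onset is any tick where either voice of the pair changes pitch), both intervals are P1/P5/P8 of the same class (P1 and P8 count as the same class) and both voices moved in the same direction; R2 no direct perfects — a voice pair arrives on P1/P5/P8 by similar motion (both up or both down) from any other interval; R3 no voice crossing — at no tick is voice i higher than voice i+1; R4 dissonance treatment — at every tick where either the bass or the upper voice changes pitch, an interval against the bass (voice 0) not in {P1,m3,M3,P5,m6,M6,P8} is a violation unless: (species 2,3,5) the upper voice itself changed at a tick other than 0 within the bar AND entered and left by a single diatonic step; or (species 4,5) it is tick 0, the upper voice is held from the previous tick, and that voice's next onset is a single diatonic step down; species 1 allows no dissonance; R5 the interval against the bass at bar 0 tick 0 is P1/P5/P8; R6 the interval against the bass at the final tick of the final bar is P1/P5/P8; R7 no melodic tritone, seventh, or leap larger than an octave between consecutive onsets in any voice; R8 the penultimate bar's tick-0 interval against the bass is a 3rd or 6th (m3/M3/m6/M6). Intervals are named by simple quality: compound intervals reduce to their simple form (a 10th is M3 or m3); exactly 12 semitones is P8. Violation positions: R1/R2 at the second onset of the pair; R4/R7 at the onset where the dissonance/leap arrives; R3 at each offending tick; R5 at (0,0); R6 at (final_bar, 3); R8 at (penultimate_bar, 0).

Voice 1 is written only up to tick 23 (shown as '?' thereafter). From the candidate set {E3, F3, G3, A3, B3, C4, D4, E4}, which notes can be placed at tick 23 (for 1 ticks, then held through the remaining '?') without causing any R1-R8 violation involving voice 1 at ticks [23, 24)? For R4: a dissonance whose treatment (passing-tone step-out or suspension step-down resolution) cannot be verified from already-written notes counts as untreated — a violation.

{B3, C4, E3, E4, G3}

E3: legal
F3: violates R4
G3: legal
A3: violates R4
B3: legal
C4: legal
D4: violates R4
E4: legal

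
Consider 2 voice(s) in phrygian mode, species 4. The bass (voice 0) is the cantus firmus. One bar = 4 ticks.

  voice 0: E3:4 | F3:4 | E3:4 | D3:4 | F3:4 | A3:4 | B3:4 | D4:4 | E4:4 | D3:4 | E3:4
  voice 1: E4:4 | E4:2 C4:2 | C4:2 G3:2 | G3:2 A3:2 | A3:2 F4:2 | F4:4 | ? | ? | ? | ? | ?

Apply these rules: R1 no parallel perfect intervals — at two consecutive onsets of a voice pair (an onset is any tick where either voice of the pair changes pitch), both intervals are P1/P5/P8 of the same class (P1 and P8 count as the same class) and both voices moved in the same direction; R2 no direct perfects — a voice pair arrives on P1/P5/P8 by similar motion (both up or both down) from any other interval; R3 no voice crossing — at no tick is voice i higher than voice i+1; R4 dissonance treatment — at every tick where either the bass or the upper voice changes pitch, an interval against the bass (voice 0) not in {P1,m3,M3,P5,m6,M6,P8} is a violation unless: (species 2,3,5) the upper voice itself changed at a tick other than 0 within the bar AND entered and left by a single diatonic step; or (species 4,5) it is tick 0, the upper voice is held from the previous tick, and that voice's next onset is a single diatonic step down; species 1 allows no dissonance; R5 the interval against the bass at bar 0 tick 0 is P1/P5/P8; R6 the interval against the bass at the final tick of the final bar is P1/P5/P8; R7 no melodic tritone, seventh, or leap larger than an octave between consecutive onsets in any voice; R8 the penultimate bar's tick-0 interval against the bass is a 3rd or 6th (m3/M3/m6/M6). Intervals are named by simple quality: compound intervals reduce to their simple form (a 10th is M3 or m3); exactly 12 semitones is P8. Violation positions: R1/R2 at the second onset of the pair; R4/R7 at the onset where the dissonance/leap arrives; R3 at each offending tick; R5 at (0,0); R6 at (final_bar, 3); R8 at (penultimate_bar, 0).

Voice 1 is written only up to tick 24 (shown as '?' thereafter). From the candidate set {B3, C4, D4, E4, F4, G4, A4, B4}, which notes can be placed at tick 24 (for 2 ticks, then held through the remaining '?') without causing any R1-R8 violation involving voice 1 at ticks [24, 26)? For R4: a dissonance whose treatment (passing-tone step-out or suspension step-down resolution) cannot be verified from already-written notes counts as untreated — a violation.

{D4, G4}

B3: violates R7
C4: violates R4
D4: legal
E4: violates R4
F4: violates R4
G4: legal
A4: violates R4
B4: violates R2,R7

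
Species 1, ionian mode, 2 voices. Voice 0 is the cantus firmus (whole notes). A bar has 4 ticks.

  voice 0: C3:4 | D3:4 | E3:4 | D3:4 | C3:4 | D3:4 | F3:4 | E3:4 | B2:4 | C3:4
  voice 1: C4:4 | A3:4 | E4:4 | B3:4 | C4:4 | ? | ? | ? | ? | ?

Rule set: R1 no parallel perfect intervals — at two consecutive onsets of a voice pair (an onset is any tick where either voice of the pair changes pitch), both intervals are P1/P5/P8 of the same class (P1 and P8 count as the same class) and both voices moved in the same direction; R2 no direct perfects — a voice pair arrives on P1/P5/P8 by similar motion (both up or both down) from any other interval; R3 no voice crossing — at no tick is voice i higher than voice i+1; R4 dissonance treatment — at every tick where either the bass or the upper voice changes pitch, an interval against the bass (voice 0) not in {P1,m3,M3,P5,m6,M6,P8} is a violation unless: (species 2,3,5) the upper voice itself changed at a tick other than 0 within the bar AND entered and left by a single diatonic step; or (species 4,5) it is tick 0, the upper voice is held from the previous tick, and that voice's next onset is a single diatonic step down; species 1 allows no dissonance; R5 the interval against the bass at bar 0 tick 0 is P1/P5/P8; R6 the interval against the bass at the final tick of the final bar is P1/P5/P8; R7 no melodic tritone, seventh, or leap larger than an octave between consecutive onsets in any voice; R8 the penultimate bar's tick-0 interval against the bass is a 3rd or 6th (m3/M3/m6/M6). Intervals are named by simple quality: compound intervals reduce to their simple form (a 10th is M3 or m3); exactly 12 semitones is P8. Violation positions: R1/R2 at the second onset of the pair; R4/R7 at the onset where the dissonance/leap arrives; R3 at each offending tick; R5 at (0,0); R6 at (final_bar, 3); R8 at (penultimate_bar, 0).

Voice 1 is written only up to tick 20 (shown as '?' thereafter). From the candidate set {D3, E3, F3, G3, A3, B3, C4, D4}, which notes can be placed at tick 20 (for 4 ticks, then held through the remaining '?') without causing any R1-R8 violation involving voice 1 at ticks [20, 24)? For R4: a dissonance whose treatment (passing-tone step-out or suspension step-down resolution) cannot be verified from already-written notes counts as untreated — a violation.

{A3, B3, F3}

D3: violates R7
E3: violates R4
F3: legal
G3: violates R4
A3: legal
B3: legal
C4: violates R4
D4: violates R1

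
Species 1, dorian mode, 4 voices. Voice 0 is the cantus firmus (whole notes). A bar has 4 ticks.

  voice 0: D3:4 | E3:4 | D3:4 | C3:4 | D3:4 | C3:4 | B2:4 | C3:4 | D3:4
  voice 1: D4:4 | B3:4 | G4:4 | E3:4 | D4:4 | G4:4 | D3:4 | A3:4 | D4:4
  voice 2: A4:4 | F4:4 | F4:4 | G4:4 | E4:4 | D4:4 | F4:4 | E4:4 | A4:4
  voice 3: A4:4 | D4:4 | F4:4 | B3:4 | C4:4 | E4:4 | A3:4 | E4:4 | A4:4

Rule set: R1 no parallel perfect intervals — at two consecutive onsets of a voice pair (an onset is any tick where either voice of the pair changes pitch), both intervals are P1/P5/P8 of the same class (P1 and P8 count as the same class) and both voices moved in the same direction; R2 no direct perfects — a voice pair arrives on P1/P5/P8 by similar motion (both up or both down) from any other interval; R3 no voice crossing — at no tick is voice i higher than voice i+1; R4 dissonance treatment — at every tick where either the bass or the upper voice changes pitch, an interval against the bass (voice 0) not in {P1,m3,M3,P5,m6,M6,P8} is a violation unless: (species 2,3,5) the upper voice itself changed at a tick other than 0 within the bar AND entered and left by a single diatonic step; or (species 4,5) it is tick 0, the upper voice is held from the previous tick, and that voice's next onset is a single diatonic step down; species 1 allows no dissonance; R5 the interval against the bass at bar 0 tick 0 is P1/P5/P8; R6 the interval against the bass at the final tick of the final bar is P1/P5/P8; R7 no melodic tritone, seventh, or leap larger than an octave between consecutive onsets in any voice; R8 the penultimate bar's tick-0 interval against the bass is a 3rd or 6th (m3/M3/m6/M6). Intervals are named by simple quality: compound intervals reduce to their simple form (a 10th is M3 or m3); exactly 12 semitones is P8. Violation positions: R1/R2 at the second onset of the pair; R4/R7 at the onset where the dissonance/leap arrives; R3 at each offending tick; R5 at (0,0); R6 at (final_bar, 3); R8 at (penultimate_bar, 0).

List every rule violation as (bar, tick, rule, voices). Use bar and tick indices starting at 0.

(1, 0, R3, (2, 3))
(1, 0, R4, (0, 2))
(1, 0, R4, (0, 3))
(1, 1, R3, (2, 3))
(1, 2, R3, (2, 3))
(1, 3, R3, (2, 3))
(2, 0, R3, (1, 2))
(2, 0, R4, (0, 1))
(2, 1, R3, (1, 2))
(2, 2, R3, (1, 2))
(2, 3, R3, (1, 2))
(3, 0, R2, (1, 3))
(3, 0, R3, (2, 3))
(3, 0, R4, (0, 3))
(3, 0, R7, (1,))
(3, 0, R7, (3,))
(3, 1, R3, (2, 3))
(3, 2, R3, (2, 3))
(3, 3, R3, (2, 3))
(4, 0, R2, (0, 1))
(4, 0, R3, (2, 3))
(4, 0, R4, (0, 2))
(4, 0, R4, (0, 3))
(4, 0, R7, (1,))
(4, 1, R3, (2, 3))
(4, 2, R3, (2, 3))
(4, 3, R3, (2, 3))
(5, 0, R3, (1, 2))
(5, 0, R4, (0, 2))
(5, 1, R3, (1, 2))
(5, 2, R3, (1, 2))
(5, 3, R3, (1, 2))
(6, 0, R2, (1, 3))
(6, 0, R3, (2, 3))
(6, 0, R4, (0, 2))
(6, 0, R4, (0, 3))
(6, 0, R7, (1,))
(6, 1, R3, (2, 3))
(6, 2, R3, (2, 3))
(6, 3, R3, (2, 3))
(7, 0, R1, (1, 3))
(8, 0, R1, (1, 2))
(8, 0, R1, (1, 3))
(8, 0, R1, (2, 3))
(8, 0, R2, (0, 1))
(8, 0, R2, (0, 2))
(8, 0, R2, (0, 3))

bar 0: v0=D3 v1=D4 v2=A4 v3=A4 downbeat P5
bar 1: v0=E3 v1=B3 v2=F4 v3=D4 downbeat m7
bar 2: v0=D3 v1=G4 v2=F4 v3=F4 downbeat m3
bar 3: v0=C3 v1=E3 v2=G4 v3=B3 downbeat M7
bar 4: v0=D3 v1=D4 v2=E4 v3=C4 downbeat m7
bar 5: v0=C3 v1=G4 v2=D4 v3=E4 downbeat M3
bar 6: v0=B2 v1=D3 v2=F4 v3=A3 downbeat m7
bar 7: v0=C3 v1=A3 v2=E4 v3=E4 downbeat M3
bar 8: v0=D3 v1=D4 v2=A4 v3=A4 downbeat P5
  -> R3 @ bar 1 tick 0 v(2, 3): F4 above D4
  -> R4 @ bar 1 tick 0 v(0, 2): E3/F4 m2 untreated
  -> R4 @ bar 1 tick 0 v(0, 3): E3/D4 m7 untreated
  -> R3 @ bar 1 tick 1 v(2, 3): F4 above D4
  -> R3 @ bar 1 tick 2 v(2, 3): F4 above D4
  -> R3 @ bar 1 tick 3 v(2, 3): F4 above D4
  -> R3 @ bar 2 tick 0 v(1, 2): G4 above F4
  -> R4 @ bar 2 tick 0 v(0, 1): D3/G4 P4 untreated
  -> R3 @ bar 2 tick 1 v(1, 2): G4 above F4
  -> R3 @ bar 2 tick 2 v(1, 2): G4 above F4
  -> R3 @ bar 2 tick 3 v(1, 2): G4 above F4
  -> R2 @ bar 3 tick 0 v(1, 3): G4/F4 M2 -> E3/B3 P5 similar
  -> R3 @ bar 3 tick 0 v(2, 3): G4 above B3
  -> R4 @ bar 3 tick 0 v(0, 3): C3/B3 M7 untreated
  -> R7 @ bar 3 tick 0 v(1,): G4->E3 leap 15st
  -> R7 @ bar 3 tick 0 v(3,): F4->B3 leap 6st
  -> R3 @ bar 3 tick 1 v(2, 3): G4 above B3
  -> R3 @ bar 3 tick 2 v(2, 3): G4 above B3
  -> R3 @ bar 3 tick 3 v(2, 3): G4 above B3
  -> R2 @ bar 4 tick 0 v(0, 1): C3/E3 M3 -> D3/D4 P8 similar
  -> R3 @ bar 4 tick 0 v(2, 3): E4 above C4
  -> R4 @ bar 4 tick 0 v(0, 2): D3/E4 M2 untreated
  -> R4 @ bar 4 tick 0 v(0, 3): D3/C4 m7 untreated
  -> R7 @ bar 4 tick 0 v(1,): E3->D4 leap 10st
  -> R3 @ bar 4 tick 1 v(2, 3): E4 above C4
  -> R3 @ bar 4 tick 2 v(2, 3): E4 above C4
  -> R3 @ bar 4 tick 3 v(2, 3): E4 above C4
  -> R3 @ bar 5 tick 0 v(1, 2): G4 above D4
  -> R4 @ bar 5 tick 0 v(0, 2): C3/D4 M2 untreated
  -> R3 @ bar 5 tick 1 v(1, 2): G4 above D4
  -> R3 @ bar 5 tick 2 v(1, 2): G4 above D4
  -> R3 @ bar 5 tick 3 v(1, 2): G4 above D4
  -> R2 @ bar 6 tick 0 v(1, 3): G4/E4 m3 -> D3/A3 P5 similar
  -> R3 @ bar 6 tick 0 v(2, 3): F4 above A3
  -> R4 @ bar 6 tick 0 v(0, 2): B2/F4 TT untreated
  -> R4 @ bar 6 tick 0 v(0, 3): B2/A3 m7 untreated
  -> R7 @ bar 6 tick 0 v(1,): G4->D3 leap 17st
  -> R3 @ bar 6 tick 1 v(2, 3): F4 above A3
  -> R3 @ bar 6 tick 2 v(2, 3): F4 above A3
  -> R3 @ bar 6 tick 3 v(2, 3): F4 above A3
  -> R1 @ bar 7 tick 0 v(1, 3): D3/A3 P5 -> A3/E4 P5 similar
  -> R1 @ bar 8 tick 0 v(1, 2): A3/E4 P5 -> D4/A4 P5 similar
  -> R1 @ bar 8 tick 0 v(1, 3): A3/E4 P5 -> D4/A4 P5 similar
  -> R1 @ bar 8 tick 0 v(2, 3): E4/E4 P1 -> A4/A4 P1 similar
  -> R2 @ bar 8 tick 0 v(0, 1): C3/A3 M6 -> D3/D4 P8 similar
  -> R2 @ bar 8 tick 0 v(0, 2): C3/E4 M3 -> D3/A4 P5 similar
  -> R2 @ bar 8 tick 0 v(0, 3): C3/E4 M3 -> D3/A4 P5 similar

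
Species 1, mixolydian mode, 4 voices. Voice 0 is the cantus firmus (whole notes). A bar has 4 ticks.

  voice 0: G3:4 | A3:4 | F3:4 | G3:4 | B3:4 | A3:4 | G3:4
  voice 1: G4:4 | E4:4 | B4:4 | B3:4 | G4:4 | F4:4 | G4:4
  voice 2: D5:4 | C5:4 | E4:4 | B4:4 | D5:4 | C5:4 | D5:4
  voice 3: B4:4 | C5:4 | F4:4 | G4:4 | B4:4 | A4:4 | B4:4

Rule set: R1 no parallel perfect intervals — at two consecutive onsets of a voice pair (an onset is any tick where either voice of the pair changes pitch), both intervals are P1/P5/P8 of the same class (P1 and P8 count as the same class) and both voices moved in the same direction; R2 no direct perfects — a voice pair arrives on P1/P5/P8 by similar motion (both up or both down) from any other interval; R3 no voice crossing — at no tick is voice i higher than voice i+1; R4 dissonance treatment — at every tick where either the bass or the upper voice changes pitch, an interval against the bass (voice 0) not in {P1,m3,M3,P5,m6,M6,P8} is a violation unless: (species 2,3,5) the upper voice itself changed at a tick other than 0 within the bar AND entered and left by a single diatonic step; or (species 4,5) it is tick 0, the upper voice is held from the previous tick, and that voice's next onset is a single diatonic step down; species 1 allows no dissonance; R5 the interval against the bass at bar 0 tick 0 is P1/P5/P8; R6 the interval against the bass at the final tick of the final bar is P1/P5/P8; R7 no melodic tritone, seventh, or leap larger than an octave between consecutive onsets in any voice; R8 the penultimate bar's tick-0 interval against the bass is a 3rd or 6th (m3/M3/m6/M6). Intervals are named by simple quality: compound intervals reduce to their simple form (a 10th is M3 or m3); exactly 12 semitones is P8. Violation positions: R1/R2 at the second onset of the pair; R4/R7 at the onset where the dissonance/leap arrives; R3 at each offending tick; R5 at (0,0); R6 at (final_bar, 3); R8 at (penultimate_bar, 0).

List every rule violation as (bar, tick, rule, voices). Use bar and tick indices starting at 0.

(0, 0, R3, (2, 3))
(0, 0, R5, (0, 3))
(0, 1, R3, (2, 3))
(0, 2, R3, (2, 3))
(0, 3, R3, (2, 3))
(2, 0, R2, (0, 3))
(2, 0, R3, (1, 2))
(2, 0, R4, (0, 1))
(2, 0, R4, (0, 2))
(2, 1, R3, (1, 2))
(2, 2, R3, (1, 2))
(2, 3, R3, (1, 2))
(3, 0, R1, (0, 3))
(3, 0, R3, (2, 3))
(3, 1, R3, (2, 3))
(3, 2, R3, (2, 3))
(3, 3, R3, (2, 3))
(4, 0, R1, (0, 3))
(4, 0, R2, (1, 2))
(4, 0, R3, (2, 3))
(4, 1, R3, (2, 3))
(4, 2, R3, (2, 3))
(4, 3, R3, (2, 3))
(5, 0, R1, (0, 3))
(5, 0, R1, (1, 2))
(5, 0, R3, (2, 3))
(5, 0, R8, (0, 3))
(5, 1, R3, (2, 3))
(5, 2, R3, (2, 3))
(5, 3, R3, (2, 3))
(6, 0, R1, (1, 2))
(6, 0, R3, (2, 3))
(6, 1, R3, (2, 3))
(6, 2, R3, (2, 3))
(6, 3, R3, (2, 3))
(6, 3, R6, (0, 3))

bar 0: v0=G3 v1=G4 v2=D5 v3=B4 downbeat M3
bar 1: v0=A3 v1=E4 v2=C5 v3=C5 downbeat m3
bar 2: v0=F3 v1=B4 v2=E4 v3=F4 downbeat P8
bar 3: v0=G3 v1=B3 v2=B4 v3=G4 downbeat P8
bar 4: v0=B3 v1=G4 v2=D5 v3=B4 downbeat P8
bar 5: v0=A3 v1=F4 v2=C5 v3=A4 downbeat P8
bar 6: v0=G3 v1=G4 v2=D5 v3=B4 downbeat M3
  -> R3 @ bar 0 tick 0 v(2, 3): D5 above B4
  -> R5 @ bar 0 tick 0 v(0, 3): opens on M3
  -> R3 @ bar 0 tick 1 v(2, 3): D5 above B4
  -> R3 @ bar 0 tick 2 v(2, 3): D5 above B4
  -> R3 @ bar 0 tick 3 v(2, 3): D5 above B4
  -> R2 @ bar 2 tick 0 v(0, 3): A3/C5 m3 -> F3/F4 P8 similar
  -> R3 @ bar 2 tick 0 v(1, 2): B4 above E4
  -> R4 @ bar 2 tick 0 v(0, 1): F3/B4 TT untreated
  -> R4 @ bar 2 tick 0 v(0, 2): F3/E4 M7 untreated
  -> R3 @ bar 2 tick 1 v(1, 2): B4 above E4
  -> R3 @ bar 2 tick 2 v(1, 2): B4 above E4
  -> R3 @ bar 2 tick 3 v(1, 2): B4 above E4
  -> R1 @ bar 3 tick 0 v(0, 3): F3/F4 P8 -> G3/G4 P8 similar
  -> R3 @ bar 3 tick 0 v(2, 3): B4 above G4
  -> R3 @ bar 3 tick 1 v(2, 3): B4 above G4
  -> R3 @ bar 3 tick 2 v(2, 3): B4 above G4
  -> R3 @ bar 3 tick 3 v(2, 3): B4 above G4
  -> R1 @ bar 4 tick 0 v(0, 3): G3/G4 P8 -> B3/B4 P8 similar
  -> R2 @ bar 4 tick 0 v(1, 2): B3/B4 P8 -> G4/D5 P5 similar
  -> R3 @ bar 4 tick 0 v(2, 3): D5 above B4
  -> R3 @ bar 4 tick 1 v(2, 3): D5 above B4
  -> R3 @ bar 4 tick 2 v(2, 3): D5 above B4
  -> R3 @ bar 4 tick 3 v(2, 3): D5 above B4
  -> R1 @ bar 5 tick 0 v(0, 3): B3/B4 P8 -> A3/A4 P8 similar
  -> R1 @ bar 5 tick 0 v(1, 2): G4/D5 P5 -> F4/C5 P5 similar
  -> R3 @ bar 5 tick 0 v(2, 3): C5 above A4
  -> R8 @ bar 5 tick 0 v(0, 3): penult P8 not 3rd/6th
  -> R3 @ bar 5 tick 1 v(2, 3): C5 above A4
  -> R3 @ bar 5 tick 2 v(2, 3): C5 above A4
  -> R3 @ bar 5 tick 3 v(2, 3): C5 above A4
  -> R1 @ bar 6 tick 0 v(1, 2): F4/C5 P5 -> G4/D5 P5 similar
  -> R3 @ bar 6 tick 0 v(2, 3): D5 above B4
  -> R3 @ bar 6 tick 1 v(2, 3): D5 above B4
  -> R3 @ bar 6 tick 2 v(2, 3): D5 above B4
  -> R3 @ bar 6 tick 3 v(2, 3): D5 above B4
  -> R6 @ bar 6 tick 3 v(0, 3): closes on M3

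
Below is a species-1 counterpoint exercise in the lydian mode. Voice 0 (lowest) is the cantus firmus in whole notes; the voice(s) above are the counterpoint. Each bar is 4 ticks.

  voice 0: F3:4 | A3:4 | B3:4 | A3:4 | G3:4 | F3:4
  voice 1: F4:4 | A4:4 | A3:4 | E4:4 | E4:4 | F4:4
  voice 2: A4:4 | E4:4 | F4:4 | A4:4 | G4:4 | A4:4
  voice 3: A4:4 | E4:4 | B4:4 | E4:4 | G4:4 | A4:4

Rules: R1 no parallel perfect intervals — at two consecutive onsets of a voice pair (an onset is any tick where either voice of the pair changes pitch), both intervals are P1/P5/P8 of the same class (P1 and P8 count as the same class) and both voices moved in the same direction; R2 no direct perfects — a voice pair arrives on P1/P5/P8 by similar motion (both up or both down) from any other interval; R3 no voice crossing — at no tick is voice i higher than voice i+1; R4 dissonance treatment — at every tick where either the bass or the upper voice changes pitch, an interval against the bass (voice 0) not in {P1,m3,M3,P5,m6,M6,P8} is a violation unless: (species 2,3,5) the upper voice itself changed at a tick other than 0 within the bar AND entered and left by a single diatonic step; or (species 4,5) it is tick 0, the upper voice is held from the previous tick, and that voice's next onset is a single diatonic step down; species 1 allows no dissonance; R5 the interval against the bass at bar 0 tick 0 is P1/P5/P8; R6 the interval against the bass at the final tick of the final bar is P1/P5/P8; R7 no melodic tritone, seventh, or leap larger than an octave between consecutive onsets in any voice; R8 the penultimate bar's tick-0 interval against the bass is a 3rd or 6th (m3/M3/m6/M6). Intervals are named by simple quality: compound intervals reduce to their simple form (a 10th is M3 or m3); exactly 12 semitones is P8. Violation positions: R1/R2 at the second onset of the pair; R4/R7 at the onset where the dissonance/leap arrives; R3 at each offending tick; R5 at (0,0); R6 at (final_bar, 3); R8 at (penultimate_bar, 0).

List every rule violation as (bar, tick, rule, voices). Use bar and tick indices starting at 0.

bar 0: v0=F3 v1=F4 v2=A4 v3=A4 downbeat M3
bar 1: v0=A3 v1=A4 v2=E4 v3=E4 downbeat P5
bar 2: v0=B3 v1=A3 v2=F4 v3=B4 downbeat P8
bar 3: v0=A3 v1=E4 v2=A4 v3=E4 downbeat P5
bar 4: v0=G3 v1=E4 v2=G4 v3=G4 downbeat P8
bar 5: v0=F3 v1=F4 v2=A4 v3=A4 downbeat M3
  -> R5 @ bar 0 tick 0 v(0, 2): opens on M3
  -> R5 @ bar 0 tick 0 v(0, 3): opens on M3
  -> R1 @ bar 1 tick 0 v(0, 1): F3/F4 P8 -> A3/A4 P8 similar
  -> R1 @ bar 1 tick 0 v(2, 3): A4/A4 P1 -> E4/E4 P1 similar
  -> R3 @ bar 1 tick 0 v(1, 2): A4 above E4
  -> R3 @ bar 1 tick 1 v(1, 2): A4 above E4
  -> R3 @ bar 1 tick 2 v(1, 2): A4 above E4
  -> R3 @ bar 1 tick 3 v(1, 2): A4 above E4
  -> R2 @ bar 2 tick 0 v(0, 3): A3/E4 P5 -> B3/B4 P8 similar
  -> R3 @ bar 2 tick 0 v(0, 1): B3 above A3
  -> R4 @ bar 2 tick 0 v(0, 1): B3/A3 M2 untreated
  -> R4 @ bar 2 tick 0 v(0, 2): B3/F4 TT untreated
  -> R3 @ bar 2 tick 1 v(0, 1): B3 above A3
  -> R3 @ bar 2 tick 2 v(0, 1): B3 above A3
  -> R3 @ bar 2 tick 3 v(0, 1): B3 above A3
  -> R2 @ bar 3 tick 0 v(0, 3): B3/B4 P8 -> A3/E4 P5 similar
  -> R3 @ bar 3 tick 0 v(2, 3): A4 above E4
  -> R3 @ bar 3 tick 1 v(2, 3): A4 above E4
  -> R3 @ bar 3 tick 2 v(2, 3): A4 above E4
  -> R3 @ bar 3 tick 3 v(2, 3): A4 above E4
  -> R1 @ bar 4 tick 0 v(0, 2): A3/A4 P8 -> G3/G4 P8 similar
  -> R8 @ bar 4 tick 0 v(0, 2): penult P8 not 3rd/6th
  -> R8 @ bar 4 tick 0 v(0, 3): penult P8 not 3rd/6th
  -> R1 @ bar 5 tick 0 v(2, 3): G4/G4 P1 -> A4/A4 P1 similar
  -> R6 @ bar 5 tick 3 v(0, 2): closes on M3
  -> R6 @ bar 5 tick 3 v(0, 3): closes on M3

(0, 0, R5, (0, 2))
(0, 0, R5, (0, 3))
(1, 0, R1, (0, 1))
(1, 0, R1, (2, 3))
(1, 0, R3, (1, 2))
(1, 1, R3, (1, 2))
(1, 2, R3, (1, 2))
(1, 3, R3, (1, 2))
(2, 0, R2, (0, 3))
(2, 0, R3, (0, 1))
(2, 0, R4, (0, 1))
(2, 0, R4, (0, 2))
(2, 1, R3, (0, 1))
(2, 2, R3, (0, 1))
(2, 3, R3, (0, 1))
(3, 0, R2, (0, 3))
(3, 0, R3, (2, 3))
(3, 1, R3, (2, 3))
(3, 2, R3, (2, 3))
(3, 3, R3, (2, 3))
(4, 0, R1, (0, 2))
(4, 0, R8, (0, 2))
(4, 0, R8, (0, 3))
(5, 0, R1, (2, 3))
(5, 3, R6, (0, 2))
(5, 3, R6, (0, 3))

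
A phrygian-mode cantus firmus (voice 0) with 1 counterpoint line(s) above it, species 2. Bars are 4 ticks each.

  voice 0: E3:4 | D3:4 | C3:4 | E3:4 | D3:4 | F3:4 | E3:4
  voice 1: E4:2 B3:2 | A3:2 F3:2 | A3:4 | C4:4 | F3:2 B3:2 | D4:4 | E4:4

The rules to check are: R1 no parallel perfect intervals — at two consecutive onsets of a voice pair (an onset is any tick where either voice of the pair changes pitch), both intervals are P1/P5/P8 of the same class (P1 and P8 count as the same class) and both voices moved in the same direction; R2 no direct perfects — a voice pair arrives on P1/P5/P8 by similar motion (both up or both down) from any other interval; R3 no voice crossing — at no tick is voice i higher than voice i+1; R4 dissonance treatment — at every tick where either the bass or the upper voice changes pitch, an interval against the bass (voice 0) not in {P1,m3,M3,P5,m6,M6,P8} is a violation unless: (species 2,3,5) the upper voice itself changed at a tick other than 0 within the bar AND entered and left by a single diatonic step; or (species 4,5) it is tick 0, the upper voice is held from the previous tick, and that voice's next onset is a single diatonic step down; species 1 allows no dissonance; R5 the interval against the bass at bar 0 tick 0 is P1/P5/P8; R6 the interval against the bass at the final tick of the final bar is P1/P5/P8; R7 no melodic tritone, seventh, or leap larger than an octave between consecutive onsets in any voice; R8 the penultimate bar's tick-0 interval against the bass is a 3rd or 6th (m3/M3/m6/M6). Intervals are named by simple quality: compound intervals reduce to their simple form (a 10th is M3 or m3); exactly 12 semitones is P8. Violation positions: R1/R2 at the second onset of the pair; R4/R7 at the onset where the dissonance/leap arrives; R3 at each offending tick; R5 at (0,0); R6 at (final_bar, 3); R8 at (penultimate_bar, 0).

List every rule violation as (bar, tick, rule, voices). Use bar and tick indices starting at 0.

bar 0: v0=E3 v1=E4 downbeat P8
bar 1: v0=D3 v1=A3 downbeat P5
bar 2: v0=C3 v1=A3 downbeat M6
bar 3: v0=E3 v1=C4 downbeat m6
bar 4: v0=D3 v1=F3 downbeat m3
bar 5: v0=F3 v1=D4 downbeat M6
bar 6: v0=E3 v1=E4 downbeat P8
  -> R1 @ bar 1 tick 0 v(0, 1): E3/B3 P5 -> D3/A3 P5 similar
  -> R7 @ bar 4 tick 2 v(1,): F3->B3 leap 6st

(1, 0, R1, (0, 1))
(4, 2, R7, (1,))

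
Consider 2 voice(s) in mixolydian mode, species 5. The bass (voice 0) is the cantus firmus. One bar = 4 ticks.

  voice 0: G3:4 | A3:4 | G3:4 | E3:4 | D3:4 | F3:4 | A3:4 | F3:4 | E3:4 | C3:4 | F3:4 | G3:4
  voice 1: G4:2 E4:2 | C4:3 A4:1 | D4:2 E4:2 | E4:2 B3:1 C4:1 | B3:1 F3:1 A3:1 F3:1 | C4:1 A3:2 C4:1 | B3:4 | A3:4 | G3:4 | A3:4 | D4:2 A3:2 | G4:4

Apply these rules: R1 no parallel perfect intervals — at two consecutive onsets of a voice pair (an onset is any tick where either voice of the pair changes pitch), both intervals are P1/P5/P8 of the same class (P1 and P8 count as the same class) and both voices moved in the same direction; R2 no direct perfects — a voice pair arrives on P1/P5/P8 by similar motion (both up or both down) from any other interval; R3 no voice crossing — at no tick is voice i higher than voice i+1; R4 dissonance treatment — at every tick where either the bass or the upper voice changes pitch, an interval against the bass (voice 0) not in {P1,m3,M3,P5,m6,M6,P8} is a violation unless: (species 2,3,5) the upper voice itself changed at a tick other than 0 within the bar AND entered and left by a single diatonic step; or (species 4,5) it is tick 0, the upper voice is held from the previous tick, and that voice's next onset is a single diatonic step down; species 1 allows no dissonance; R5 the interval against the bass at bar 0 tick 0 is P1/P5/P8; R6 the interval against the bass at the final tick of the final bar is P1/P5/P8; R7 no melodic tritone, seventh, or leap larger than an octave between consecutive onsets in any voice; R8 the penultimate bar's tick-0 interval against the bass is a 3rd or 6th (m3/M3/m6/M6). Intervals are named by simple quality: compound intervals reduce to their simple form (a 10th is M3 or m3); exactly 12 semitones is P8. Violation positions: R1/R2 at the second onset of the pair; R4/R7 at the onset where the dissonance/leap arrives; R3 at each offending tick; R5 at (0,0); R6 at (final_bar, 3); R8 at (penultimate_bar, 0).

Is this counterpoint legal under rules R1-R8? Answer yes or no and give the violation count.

bar 0: v0=G3 v1=G4 (P8)
bar 1: v0=A3 v1=C4 (m3)
bar 2: v0=G3 v1=D4 (P5)
bar 3: v0=E3 v1=E4 (P8)
bar 4: v0=D3 v1=B3 (M6)
bar 5: v0=F3 v1=C4 (P5)
bar 6: v0=A3 v1=B3 (M2)
bar 7: v0=F3 v1=A3 (M3)
bar 8: v0=E3 v1=G3 (m3)
bar 9: v0=C3 v1=A3 (M6)
bar 10: v0=F3 v1=D4 (M6)
bar 11: v0=G3 v1=G4 (P8)
  R2 @ bar2.0: A3/A4 P8 -> G3/D4 P5 similar
  R7 @ bar4.1: B3->F3 leap 6st
  R2 @ bar5.0: D3/F3 m3 -> F3/C4 P5 similar
  R4 @ bar6.0: A3/B3 M2 untreated
  R2 @ bar11.0: F3/A3 M3 -> G3/G4 P8 similar
  R7 @ bar11.0: A3->G4 leap 10st

No (6 violations)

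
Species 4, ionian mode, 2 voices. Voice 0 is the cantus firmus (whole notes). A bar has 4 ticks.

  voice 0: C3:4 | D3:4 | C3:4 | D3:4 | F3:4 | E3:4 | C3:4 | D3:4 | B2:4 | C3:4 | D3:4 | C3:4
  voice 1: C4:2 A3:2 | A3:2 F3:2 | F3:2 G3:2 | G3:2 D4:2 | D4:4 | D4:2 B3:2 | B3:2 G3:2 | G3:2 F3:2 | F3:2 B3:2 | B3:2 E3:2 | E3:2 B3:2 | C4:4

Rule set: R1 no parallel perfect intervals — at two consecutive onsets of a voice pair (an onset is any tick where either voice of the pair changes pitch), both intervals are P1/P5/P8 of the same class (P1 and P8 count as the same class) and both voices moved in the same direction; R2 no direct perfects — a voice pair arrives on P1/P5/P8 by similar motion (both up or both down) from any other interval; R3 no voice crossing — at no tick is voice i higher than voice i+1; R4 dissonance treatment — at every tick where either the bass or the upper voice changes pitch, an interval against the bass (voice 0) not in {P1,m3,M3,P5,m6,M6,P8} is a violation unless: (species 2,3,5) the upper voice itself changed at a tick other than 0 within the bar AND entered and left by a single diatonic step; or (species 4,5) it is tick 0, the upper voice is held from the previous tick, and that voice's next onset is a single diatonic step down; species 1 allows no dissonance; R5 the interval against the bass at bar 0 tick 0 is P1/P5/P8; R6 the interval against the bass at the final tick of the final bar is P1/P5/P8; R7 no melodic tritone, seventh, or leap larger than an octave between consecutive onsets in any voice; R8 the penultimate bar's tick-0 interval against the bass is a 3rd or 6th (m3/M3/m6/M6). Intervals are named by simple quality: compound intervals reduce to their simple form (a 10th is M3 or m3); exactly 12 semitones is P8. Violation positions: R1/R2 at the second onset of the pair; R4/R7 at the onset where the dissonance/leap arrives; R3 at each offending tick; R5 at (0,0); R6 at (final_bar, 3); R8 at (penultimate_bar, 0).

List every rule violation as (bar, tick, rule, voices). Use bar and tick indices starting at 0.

bar 0: v0=C3 v1=C4 downbeat P8
bar 1: v0=D3 v1=A3 downbeat P5
bar 2: v0=C3 v1=F3 downbeat P4
bar 3: v0=D3 v1=G3 downbeat P4
bar 4: v0=F3 v1=D4 downbeat M6
bar 5: v0=E3 v1=D4 downbeat m7
bar 6: v0=C3 v1=B3 downbeat M7
bar 7: v0=D3 v1=G3 downbeat P4
bar 8: v0=B2 v1=F3 downbeat TT
bar 9: v0=C3 v1=B3 downbeat M7
bar 10: v0=D3 v1=E3 downbeat M2
bar 11: v0=C3 v1=C4 downbeat P8
  -> R4 @ bar 2 tick 0 v(0, 1): C3/F3 P4 untreated
  -> R4 @ bar 3 tick 0 v(0, 1): D3/G3 P4 untreated
  -> R4 @ bar 5 tick 0 v(0, 1): E3/D4 m7 untreated
  -> R4 @ bar 6 tick 0 v(0, 1): C3/B3 M7 untreated
  -> R4 @ bar 8 tick 0 v(0, 1): B2/F3 TT untreated
  -> R7 @ bar 8 tick 2 v(1,): F3->B3 leap 6st
  -> R4 @ bar 9 tick 0 v(0, 1): C3/B3 M7 untreated
  -> R4 @ bar 10 tick 0 v(0, 1): D3/E3 M2 untreated
  -> R8 @ bar 10 tick 0 v(0, 1): penult M2 not 3rd/6th

(2, 0, R4, (0, 1))
(3, 0, R4, (0, 1))
(5, 0, R4, (0, 1))
(6, 0, R4, (0, 1))
(8, 0, R4, (0, 1))
(8, 2, R7, (1,))
(9, 0, R4, (0, 1))
(10, 0, R4, (0, 1))
(10, 0, R8, (0, 1))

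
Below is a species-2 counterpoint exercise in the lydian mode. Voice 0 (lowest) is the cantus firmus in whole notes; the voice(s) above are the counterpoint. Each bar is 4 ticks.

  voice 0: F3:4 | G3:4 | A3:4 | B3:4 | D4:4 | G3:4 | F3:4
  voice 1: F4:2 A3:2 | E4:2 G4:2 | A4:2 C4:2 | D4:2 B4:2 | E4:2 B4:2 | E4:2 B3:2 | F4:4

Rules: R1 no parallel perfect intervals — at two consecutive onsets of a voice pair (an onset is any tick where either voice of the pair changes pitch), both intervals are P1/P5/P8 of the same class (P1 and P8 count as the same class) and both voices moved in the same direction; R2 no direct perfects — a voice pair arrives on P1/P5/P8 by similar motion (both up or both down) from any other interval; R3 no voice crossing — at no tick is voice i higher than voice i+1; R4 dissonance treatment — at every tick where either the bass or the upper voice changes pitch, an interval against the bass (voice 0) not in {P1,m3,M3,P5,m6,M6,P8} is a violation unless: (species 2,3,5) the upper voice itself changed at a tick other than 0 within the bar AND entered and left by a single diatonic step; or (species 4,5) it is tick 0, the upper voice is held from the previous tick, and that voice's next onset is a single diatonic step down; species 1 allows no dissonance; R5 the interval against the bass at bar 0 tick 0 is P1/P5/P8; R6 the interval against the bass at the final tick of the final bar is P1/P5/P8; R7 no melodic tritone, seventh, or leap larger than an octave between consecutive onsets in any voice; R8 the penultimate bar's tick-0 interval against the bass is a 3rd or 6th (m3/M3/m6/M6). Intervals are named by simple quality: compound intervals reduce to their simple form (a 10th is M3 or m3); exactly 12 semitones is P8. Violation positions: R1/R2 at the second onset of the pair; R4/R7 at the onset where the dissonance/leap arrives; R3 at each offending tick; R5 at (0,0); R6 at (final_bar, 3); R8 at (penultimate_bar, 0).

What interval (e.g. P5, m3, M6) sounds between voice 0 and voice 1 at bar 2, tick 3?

m3

voice 0=A3 voice 1=C4 -> m3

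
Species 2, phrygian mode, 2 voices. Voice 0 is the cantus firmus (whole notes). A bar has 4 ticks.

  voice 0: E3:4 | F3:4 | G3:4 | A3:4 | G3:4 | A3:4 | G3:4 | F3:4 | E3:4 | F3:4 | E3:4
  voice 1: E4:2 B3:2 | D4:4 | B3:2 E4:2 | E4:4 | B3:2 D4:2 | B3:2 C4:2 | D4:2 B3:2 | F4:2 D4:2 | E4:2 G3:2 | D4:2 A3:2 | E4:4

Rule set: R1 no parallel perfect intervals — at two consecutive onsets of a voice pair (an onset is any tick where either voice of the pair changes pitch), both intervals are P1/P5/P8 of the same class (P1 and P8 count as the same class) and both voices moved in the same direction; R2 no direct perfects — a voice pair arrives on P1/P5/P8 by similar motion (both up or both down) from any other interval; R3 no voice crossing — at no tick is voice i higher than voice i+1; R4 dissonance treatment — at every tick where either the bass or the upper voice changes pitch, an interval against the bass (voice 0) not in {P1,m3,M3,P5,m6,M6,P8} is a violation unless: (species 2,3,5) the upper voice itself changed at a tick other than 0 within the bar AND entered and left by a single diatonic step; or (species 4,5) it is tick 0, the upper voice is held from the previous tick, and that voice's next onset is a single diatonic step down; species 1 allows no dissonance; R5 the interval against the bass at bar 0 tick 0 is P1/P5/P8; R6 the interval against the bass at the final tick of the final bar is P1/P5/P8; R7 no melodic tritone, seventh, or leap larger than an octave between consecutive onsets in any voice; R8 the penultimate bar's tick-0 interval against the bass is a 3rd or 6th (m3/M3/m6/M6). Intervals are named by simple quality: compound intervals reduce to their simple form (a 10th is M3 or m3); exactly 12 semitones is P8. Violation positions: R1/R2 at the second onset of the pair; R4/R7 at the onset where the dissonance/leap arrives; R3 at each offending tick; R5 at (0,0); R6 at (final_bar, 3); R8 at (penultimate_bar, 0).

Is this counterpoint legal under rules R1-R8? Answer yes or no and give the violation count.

bar 0: v0=E3 v1=E4 (P8)
bar 1: v0=F3 v1=D4 (M6)
bar 2: v0=G3 v1=B3 (M3)
bar 3: v0=A3 v1=E4 (P5)
bar 4: v0=G3 v1=B3 (M3)
bar 5: v0=A3 v1=B3 (M2)
bar 6: v0=G3 v1=D4 (P5)
bar 7: v0=F3 v1=F4 (P8)
bar 8: v0=E3 v1=E4 (P8)
bar 9: v0=F3 v1=D4 (M6)
bar 10: v0=E3 v1=E4 (P8)
  R4 @ bar5.0: A3/B3 M2 untreated
  R7 @ bar7.0: B3->F4 leap 6st

No (2 violations)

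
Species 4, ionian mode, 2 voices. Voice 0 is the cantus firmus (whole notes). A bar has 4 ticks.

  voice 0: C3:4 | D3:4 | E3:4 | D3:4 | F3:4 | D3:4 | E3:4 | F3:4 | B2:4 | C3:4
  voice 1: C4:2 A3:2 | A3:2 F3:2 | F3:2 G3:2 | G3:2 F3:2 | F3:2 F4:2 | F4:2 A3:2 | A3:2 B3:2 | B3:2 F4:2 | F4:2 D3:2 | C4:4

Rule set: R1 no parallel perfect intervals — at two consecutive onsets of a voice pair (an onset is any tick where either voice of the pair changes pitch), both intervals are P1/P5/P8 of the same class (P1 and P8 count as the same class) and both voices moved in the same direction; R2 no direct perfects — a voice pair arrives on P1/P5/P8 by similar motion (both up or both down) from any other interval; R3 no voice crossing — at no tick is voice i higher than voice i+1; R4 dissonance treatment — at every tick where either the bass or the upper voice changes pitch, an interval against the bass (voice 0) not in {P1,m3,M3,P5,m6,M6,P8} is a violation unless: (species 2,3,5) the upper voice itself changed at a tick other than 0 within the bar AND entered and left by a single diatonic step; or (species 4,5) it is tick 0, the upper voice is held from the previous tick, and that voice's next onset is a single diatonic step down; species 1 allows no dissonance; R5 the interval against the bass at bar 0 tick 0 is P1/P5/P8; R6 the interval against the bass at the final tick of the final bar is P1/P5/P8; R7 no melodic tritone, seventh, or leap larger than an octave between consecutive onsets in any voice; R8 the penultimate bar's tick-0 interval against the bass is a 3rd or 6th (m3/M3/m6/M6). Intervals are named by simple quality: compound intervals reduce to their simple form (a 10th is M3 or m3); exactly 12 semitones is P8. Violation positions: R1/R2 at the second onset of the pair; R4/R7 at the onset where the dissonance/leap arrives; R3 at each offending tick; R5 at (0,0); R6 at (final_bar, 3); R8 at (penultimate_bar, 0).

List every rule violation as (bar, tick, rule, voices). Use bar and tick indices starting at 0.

bar 0: v0=C3 v1=C4 downbeat P8
bar 1: v0=D3 v1=A3 downbeat P5
bar 2: v0=E3 v1=F3 downbeat m2
bar 3: v0=D3 v1=G3 downbeat P4
bar 4: v0=F3 v1=F3 downbeat P1
bar 5: v0=D3 v1=F4 downbeat m3
bar 6: v0=E3 v1=A3 downbeat P4
bar 7: v0=F3 v1=B3 downbeat TT
bar 8: v0=B2 v1=F4 downbeat TT
bar 9: v0=C3 v1=C4 downbeat P8
  -> R4 @ bar 2 tick 0 v(0, 1): E3/F3 m2 untreated
  -> R4 @ bar 6 tick 0 v(0, 1): E3/A3 P4 untreated
  -> R4 @ bar 7 tick 0 v(0, 1): F3/B3 TT untreated
  -> R7 @ bar 7 tick 2 v(1,): B3->F4 leap 6st
  -> R4 @ bar 8 tick 0 v(0, 1): B2/F4 TT untreated
  -> R7 @ bar 8 tick 0 v(0,): F3->B2 leap 6st
  -> R8 @ bar 8 tick 0 v(0, 1): penult TT not 3rd/6th
  -> R7 @ bar 8 tick 2 v(1,): F4->D3 leap 15st
  -> R2 @ bar 9 tick 0 v(0, 1): B2/D3 m3 -> C3/C4 P8 similar
  -> R7 @ bar 9 tick 0 v(1,): D3->C4 leap 10st

(2, 0, R4, (0, 1))
(6, 0, R4, (0, 1))
(7, 0, R4, (0, 1))
(7, 2, R7, (1,))
(8, 0, R4, (0, 1))
(8, 0, R7, (0,))
(8, 0, R8, (0, 1))
(8, 2, R7, (1,))
(9, 0, R2, (0, 1))
(9, 0, R7, (1,))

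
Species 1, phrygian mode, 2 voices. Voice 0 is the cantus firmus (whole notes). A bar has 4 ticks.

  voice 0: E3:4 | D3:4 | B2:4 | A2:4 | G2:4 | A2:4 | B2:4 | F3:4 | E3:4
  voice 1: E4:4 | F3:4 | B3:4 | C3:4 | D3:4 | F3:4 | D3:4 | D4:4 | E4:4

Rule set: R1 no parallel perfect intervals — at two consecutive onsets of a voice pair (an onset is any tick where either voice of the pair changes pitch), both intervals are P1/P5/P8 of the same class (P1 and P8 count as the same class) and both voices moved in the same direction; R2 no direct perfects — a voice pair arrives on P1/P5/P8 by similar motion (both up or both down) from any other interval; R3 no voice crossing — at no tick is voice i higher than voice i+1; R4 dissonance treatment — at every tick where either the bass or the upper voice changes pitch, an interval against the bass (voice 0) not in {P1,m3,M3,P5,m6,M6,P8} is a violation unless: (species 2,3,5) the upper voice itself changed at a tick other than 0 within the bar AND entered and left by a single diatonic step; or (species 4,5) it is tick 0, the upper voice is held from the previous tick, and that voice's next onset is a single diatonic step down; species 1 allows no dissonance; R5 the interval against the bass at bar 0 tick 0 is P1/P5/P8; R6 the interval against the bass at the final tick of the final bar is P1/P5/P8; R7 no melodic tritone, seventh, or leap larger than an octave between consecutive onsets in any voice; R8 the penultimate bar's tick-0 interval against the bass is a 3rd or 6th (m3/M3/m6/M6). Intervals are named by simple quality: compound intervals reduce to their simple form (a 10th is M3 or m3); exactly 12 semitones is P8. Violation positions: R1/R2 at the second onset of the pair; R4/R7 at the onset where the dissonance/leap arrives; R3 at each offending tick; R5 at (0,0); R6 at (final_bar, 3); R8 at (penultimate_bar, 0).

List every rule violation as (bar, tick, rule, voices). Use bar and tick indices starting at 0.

(1, 0, R7, (1,))
(2, 0, R7, (1,))
(3, 0, R7, (1,))
(7, 0, R7, (0,))

bar 0: v0=E3 v1=E4 downbeat P8
bar 1: v0=D3 v1=F3 downbeat m3
bar 2: v0=B2 v1=B3 downbeat P8
bar 3: v0=A2 v1=C3 downbeat m3
bar 4: v0=G2 v1=D3 downbeat P5
bar 5: v0=A2 v1=F3 downbeat m6
bar 6: v0=B2 v1=D3 downbeat m3
bar 7: v0=F3 v1=D4 downbeat M6
bar 8: v0=E3 v1=E4 downbeat P8
  -> R7 @ bar 1 tick 0 v(1,): E4->F3 leap 11st
  -> R7 @ bar 2 tick 0 v(1,): F3->B3 leap 6st
  -> R7 @ bar 3 tick 0 v(1,): B3->C3 leap 11st
  -> R7 @ bar 7 tick 0 v(0,): B2->F3 leap 6st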